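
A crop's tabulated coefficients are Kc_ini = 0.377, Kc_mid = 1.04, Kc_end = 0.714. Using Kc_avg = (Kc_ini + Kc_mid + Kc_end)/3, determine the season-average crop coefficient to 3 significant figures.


Kc_avg = (0.377 + 1.04 + 0.714)/3 = 0.710
Therefore the season-average crop coefficient = 0.710.


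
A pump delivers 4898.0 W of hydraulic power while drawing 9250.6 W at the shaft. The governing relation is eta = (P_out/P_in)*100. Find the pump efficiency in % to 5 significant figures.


eta = (4898.0 / 9250.6) * 100 = 52.948 %
Therefore the pump efficiency = 52.948 %.


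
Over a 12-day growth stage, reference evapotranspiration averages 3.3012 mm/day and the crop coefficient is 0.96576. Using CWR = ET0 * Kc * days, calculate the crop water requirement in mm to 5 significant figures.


CWR = 3.3012 * 0.96576 * 12 = 38.258 mm
Therefore the crop water requirement = 38.258 mm.


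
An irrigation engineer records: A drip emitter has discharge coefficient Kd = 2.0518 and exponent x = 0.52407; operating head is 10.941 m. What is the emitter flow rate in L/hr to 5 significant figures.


Approach: apply the emitter characteristic equation, q = Kd * h^x.
q = 2.0518 * 10.941^0.52407 = 7.1891 L/hr
Therefore the emitter flow rate = 7.1891 L/hr.


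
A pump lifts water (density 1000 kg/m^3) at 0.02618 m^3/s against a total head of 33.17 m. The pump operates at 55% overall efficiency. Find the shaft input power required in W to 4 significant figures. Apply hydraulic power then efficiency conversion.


Approach: apply hydraulic power then efficiency conversion, P = rho*g*Q*H; P_in = P/eta.
Step 1 — hydraulic power (P = rho*g*Q*H):
  P = 1000 * 9.81 * 0.02618 * 33.17 = 8518.91 W
Step 2 — input power: P_in = P/eta = 8518.91 / 0.55 = 15490 W
Therefore the shaft input power required = 15490 W.


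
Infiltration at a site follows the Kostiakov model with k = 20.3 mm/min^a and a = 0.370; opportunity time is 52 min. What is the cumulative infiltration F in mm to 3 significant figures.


Approach: apply the Kostiakov infiltration equation, F = k*t^a.
F = 20.3 * 52^0.370 = 87.6 mm
Therefore the cumulative infiltration F = 87.6 mm.


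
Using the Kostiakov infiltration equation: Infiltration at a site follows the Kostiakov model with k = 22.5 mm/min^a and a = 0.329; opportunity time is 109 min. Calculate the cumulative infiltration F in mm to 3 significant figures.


Approach: apply the Kostiakov infiltration equation, F = k*t^a.
F = 22.5 * 109^0.329 = 105 mm
Therefore the cumulative infiltration F = 105 mm.


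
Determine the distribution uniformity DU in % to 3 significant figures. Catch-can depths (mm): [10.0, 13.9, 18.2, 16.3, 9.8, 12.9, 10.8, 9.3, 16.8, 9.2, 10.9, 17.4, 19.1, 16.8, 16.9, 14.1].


Approach: apply the low-quarter distribution uniformity, DU = (mean of lowest quarter of readings / overall mean)*100.
sorted lowest 4 of 16: [9.2, 9.3, 9.8, 10.0] -> mean = 9.5750 mm
overall mean = 13.900 mm
DU = (9.5750/13.900)*100 = 68.9 %
Therefore the distribution uniformity DU = 68.9 %.


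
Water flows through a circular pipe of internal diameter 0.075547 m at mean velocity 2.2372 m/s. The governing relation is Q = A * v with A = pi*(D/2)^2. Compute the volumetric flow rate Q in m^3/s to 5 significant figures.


A = pi*(0.075547/2)^2 = 0.004482542 m^2
Q = 0.004482542 * 2.2372 = 0.010028 m^3/s
Therefore the volumetric flow rate Q = 0.010028 m^3/s.


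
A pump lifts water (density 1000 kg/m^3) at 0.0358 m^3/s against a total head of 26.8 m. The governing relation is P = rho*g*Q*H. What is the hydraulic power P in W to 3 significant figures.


P = 1000 * 9.81 * 0.0358 * 26.8 = 9410 W
Therefore the hydraulic power P = 9410 W.


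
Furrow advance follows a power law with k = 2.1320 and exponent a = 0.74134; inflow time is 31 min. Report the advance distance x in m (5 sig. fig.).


Approach: apply the power-law advance function, x = k*t^a.
x = 2.1320 * 31^0.74134 = 27.189 m
Therefore the advance distance x = 27.189 m.


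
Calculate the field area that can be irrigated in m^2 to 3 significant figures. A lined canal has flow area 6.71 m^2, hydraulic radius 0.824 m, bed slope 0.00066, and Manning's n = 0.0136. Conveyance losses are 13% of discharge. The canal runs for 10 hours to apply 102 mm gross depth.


Approach: apply Manning's equation with a conveyance and depth budget, Q = (1/n)*A*R^(2/3)*S^(1/2); Q_field = Q*(1-loss); Area = Q_field*t/(d/1000).
Step 1 — canal discharge (Manning's equation):
  Q = (1/0.0136) * 6.71 * 0.824^(2/3) * 0.00066^(1/2) = 11.141 m^3/s
Step 2 — delivered flow: Q_field = 11.141*(1 - 13/100) = 9.6923 m^3/s
Step 3 — volume delivered: V = 9.6923 * 10*3600 = 348920 m^3
Step 4 — area served: A = V / (depth/1000) = 348920 / 0.102 = 3420000 m^2
Therefore the field area that can be irrigated = 3420000 m^2.


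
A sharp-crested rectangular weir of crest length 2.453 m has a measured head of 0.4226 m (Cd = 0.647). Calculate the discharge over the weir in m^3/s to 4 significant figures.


Approach: apply the rectangular weir equation, Q = (2/3)*Cd*L*sqrt(2g)*H^1.5.
Q = (2/3)*0.647*2.453*sqrt(2*9.81)*0.4226^1.5 = 1.288 m^3/s
Therefore the discharge over the weir = 1.288 m^3/s.


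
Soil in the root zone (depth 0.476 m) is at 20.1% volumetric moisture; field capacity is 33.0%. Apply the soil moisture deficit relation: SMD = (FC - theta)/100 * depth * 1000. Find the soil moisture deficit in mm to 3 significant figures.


SMD = (33.0 - 20.1)/100 * 0.476 * 1000 = 61.4 mm
Therefore the soil moisture deficit = 61.4 mm.


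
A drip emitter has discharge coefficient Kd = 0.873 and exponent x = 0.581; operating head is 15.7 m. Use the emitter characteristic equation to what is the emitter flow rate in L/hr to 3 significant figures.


Approach: apply the emitter characteristic equation, q = Kd * h^x.
q = 0.873 * 15.7^0.581 = 4.32 L/hr
Therefore the emitter flow rate = 4.32 L/hr.


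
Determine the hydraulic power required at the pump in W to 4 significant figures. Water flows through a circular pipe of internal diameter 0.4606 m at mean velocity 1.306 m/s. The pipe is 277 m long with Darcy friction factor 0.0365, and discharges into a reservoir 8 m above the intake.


Approach: apply continuity + Darcy-Weisbach + hydraulic power, Q = A*v; hf = f*(L/D)*(v^2/(2g)); H = static + hf; P = rho*g*Q*H.
Step 1 — flow rate (continuity, Q = A*v):
  A = pi*(0.4606/2)^2 = 0.166624 m^2
  Q = 0.166624 * 1.306 = 0.217611 m^3/s
Step 2 — friction head loss (Darcy-Weisbach):
  hf = 0.0365 * (277/0.4606) * (1.306^2 / (2*9.81))
  hf = 1.90825 m
Step 3 — total head: H = 8 + 1.90825 = 9.90825 m
Step 4 — hydraulic power (P = rho*g*Q*H):
  P = 1000 * 9.81 * 0.217611 * 9.90825 = 21150 W
Therefore the hydraulic power required at the pump = 21150 W.


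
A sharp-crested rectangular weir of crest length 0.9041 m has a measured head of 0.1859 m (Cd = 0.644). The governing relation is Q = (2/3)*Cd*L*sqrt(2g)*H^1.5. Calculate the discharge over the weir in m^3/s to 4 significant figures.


Q = (2/3)*0.644*0.9041*sqrt(2*9.81)*0.1859^1.5 = 0.1378 m^3/s
Therefore the discharge over the weir = 0.1378 m^3/s.


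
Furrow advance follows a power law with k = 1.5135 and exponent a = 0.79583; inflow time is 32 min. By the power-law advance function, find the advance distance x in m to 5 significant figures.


Approach: apply the power-law advance function, x = k*t^a.
x = 1.5135 * 32^0.79583 = 23.869 m
Therefore the advance distance x = 23.869 m.


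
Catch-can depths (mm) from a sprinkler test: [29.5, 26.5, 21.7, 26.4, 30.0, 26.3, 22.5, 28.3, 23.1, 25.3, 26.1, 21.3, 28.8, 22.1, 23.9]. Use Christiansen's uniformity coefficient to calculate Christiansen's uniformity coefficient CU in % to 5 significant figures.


Approach: apply Christiansen's uniformity coefficient, CU = (1 - mean_abs_deviation/mean)*100.
mean = 25.45333 mm
mean |d_i - mean| = 2.436444 mm
CU = (1 - 2.436444/25.45333)*100 = 90.428 %
Therefore Christiansen's uniformity coefficient CU = 90.428 %.


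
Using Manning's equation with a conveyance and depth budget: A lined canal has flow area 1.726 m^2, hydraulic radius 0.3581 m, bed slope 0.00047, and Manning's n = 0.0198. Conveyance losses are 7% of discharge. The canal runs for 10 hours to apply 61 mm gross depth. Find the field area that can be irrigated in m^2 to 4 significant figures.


Approach: apply Manning's equation with a conveyance and depth budget, Q = (1/n)*A*R^(2/3)*S^(1/2); Q_field = Q*(1-loss); Area = Q_field*t/(d/1000).
Step 1 — canal discharge (Manning's equation):
  Q = (1/0.0198) * 1.726 * 0.3581^(2/3) * 0.00047^(1/2) = 0.953003 m^3/s
Step 2 — delivered flow: Q_field = 0.953003*(1 - 7/100) = 0.886292 m^3/s
Step 3 — volume delivered: V = 0.886292 * 10*3600 = 31906.5 m^3
Step 4 — area served: A = V / (depth/1000) = 31906.5 / 0.061 = 523100 m^2
Therefore the field area that can be irrigated = 523100 m^2.


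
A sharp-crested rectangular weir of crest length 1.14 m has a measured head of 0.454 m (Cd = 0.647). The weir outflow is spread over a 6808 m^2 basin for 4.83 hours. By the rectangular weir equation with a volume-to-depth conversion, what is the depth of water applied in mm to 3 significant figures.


Approach: apply the rectangular weir equation with a volume-to-depth conversion, Q = (2/3)*Cd*L*sqrt(2g)*H^1.5; d = Q*t/A * 1000.
Step 1 — weir discharge:
  Q = (2/3)*0.647*1.14*sqrt(2*9.81)*0.454^1.5 = 0.66627 m^3/s
Step 2 — volume: V = 0.66627 * 4.83*3600 = 11585 m^3
Step 3 — depth: d = V/A * 1000 = 11585/6808 * 1000 = 1700 mm
Therefore the depth of water applied = 1700 mm.


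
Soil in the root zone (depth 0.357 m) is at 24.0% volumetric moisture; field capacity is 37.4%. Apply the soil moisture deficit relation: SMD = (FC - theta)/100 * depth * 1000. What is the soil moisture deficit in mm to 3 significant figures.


SMD = (37.4 - 24.0)/100 * 0.357 * 1000 = 47.8 mm
Therefore the soil moisture deficit = 47.8 mm.


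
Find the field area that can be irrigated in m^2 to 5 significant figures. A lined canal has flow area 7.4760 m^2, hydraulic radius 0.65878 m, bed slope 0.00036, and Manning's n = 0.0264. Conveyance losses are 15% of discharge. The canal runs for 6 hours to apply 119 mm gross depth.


Approach: apply Manning's equation with a conveyance and depth budget, Q = (1/n)*A*R^(2/3)*S^(1/2); Q_field = Q*(1-loss); Area = Q_field*t/(d/1000).
Step 1 — canal discharge (Manning's equation):
  Q = (1/0.0264) * 7.4760 * 0.65878^(2/3) * 0.00036^(1/2) = 4.067962 m^3/s
Step 2 — delivered flow: Q_field = 4.067962*(1 - 15/100) = 3.457768 m^3/s
Step 3 — volume delivered: V = 3.457768 * 6*3600 = 74687.78 m^3
Step 4 — area served: A = V / (depth/1000) = 74687.78 / 0.119 = 627630 m^2
Therefore the field area that can be irrigated = 627630 m^2.


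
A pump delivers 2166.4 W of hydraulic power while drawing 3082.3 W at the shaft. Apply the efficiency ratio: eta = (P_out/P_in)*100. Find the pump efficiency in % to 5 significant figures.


eta = (2166.4 / 3082.3) * 100 = 70.285 %
Therefore the pump efficiency = 70.285 %.


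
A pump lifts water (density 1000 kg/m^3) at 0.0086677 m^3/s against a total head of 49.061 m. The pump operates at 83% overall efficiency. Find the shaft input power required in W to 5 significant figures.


Approach: apply hydraulic power then efficiency conversion, P = rho*g*Q*H; P_in = P/eta.
Step 1 — hydraulic power (P = rho*g*Q*H):
  P = 1000 * 9.81 * 0.0086677 * 49.061 = 4171.664 W
Step 2 — input power: P_in = P/eta = 4171.664 / 0.83 = 5026.1 W
Therefore the shaft input power required = 5026.1 W.


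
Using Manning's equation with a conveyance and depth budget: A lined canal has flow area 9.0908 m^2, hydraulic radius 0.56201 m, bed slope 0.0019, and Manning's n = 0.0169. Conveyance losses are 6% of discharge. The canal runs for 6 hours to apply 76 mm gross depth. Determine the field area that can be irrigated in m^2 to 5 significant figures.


Approach: apply Manning's equation with a conveyance and depth budget, Q = (1/n)*A*R^(2/3)*S^(1/2); Q_field = Q*(1-loss); Area = Q_field*t/(d/1000).
Step 1 — canal discharge (Manning's equation):
  Q = (1/0.0169) * 9.0908 * 0.56201^(2/3) * 0.0019^(1/2) = 15.96816 m^3/s
Step 2 — delivered flow: Q_field = 15.96816*(1 - 6/100) = 15.01007 m^3/s
Step 3 — volume delivered: V = 15.01007 * 6*3600 = 324217.5 m^3
Step 4 — area served: A = V / (depth/1000) = 324217.5 / 0.076 = 4266000 m^2
Therefore the field area that can be irrigated = 4266000 m^2.


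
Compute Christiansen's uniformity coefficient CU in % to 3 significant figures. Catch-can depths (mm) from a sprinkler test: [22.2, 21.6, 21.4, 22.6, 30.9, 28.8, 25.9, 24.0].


Approach: apply Christiansen's uniformity coefficient, CU = (1 - mean_abs_deviation/mean)*100.
mean = 24.675 mm
mean |d_i - mean| = 2.8937 mm
CU = (1 - 2.8937/24.675)*100 = 88.3 %
Therefore Christiansen's uniformity coefficient CU = 88.3 %.


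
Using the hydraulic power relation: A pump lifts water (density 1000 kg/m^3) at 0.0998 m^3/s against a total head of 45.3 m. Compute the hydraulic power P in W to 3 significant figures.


Approach: apply the hydraulic power relation, P = rho*g*Q*H.
P = 1000 * 9.81 * 0.0998 * 45.3 = 44400 W
Therefore the hydraulic power P = 44400 W.


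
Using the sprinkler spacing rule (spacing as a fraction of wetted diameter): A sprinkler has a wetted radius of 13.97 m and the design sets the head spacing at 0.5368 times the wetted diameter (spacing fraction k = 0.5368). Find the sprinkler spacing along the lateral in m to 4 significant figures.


Approach: apply the sprinkler spacing rule (spacing as a fraction of wetted diameter), S = k*(2*R).
S = 0.5368 * (2 * 13.97) = 15.00 m
Therefore the sprinkler spacing along the lateral = 15.00 m.


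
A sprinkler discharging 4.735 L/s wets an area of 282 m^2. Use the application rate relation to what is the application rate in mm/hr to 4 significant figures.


Approach: apply the application rate relation, rate = (Q/A)*3600.
rate = (4.735 / 282) * 3600 = 60.45 mm/hr
Therefore the application rate = 60.45 mm/hr.


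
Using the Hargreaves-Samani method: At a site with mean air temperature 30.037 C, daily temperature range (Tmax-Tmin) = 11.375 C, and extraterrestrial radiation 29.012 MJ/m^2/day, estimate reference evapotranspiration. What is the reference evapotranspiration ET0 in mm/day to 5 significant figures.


Approach: apply the Hargreaves-Samani method, ET0 = 0.0023*(Tmean+17.8)*sqrt(Tmax-Tmin)*0.408*Ra.
ET0 = 0.0023*(30.037+17.8)*sqrt(11.375)*0.408*29.012 = 4.3924 mm/day
Therefore the reference evapotranspiration ET0 = 4.3924 mm/day.


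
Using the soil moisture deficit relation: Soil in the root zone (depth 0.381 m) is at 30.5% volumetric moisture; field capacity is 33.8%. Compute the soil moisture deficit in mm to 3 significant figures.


Approach: apply the soil moisture deficit relation, SMD = (FC - theta)/100 * depth * 1000.
SMD = (33.8 - 30.5)/100 * 0.381 * 1000 = 12.6 mm
Therefore the soil moisture deficit = 12.6 mm.


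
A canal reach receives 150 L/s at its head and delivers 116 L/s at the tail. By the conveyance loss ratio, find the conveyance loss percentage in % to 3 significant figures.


Approach: apply the conveyance loss ratio, loss% = ((Q_head - Q_tail)/Q_head)*100.
loss = ((150 - 116)/150)*100 = 22.7 %
Therefore the conveyance loss percentage = 22.7 %.


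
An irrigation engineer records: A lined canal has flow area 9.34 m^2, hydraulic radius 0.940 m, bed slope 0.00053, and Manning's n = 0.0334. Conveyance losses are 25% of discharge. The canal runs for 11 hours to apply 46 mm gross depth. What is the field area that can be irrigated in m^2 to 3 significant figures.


Approach: apply Manning's equation with a conveyance and depth budget, Q = (1/n)*A*R^(2/3)*S^(1/2); Q_field = Q*(1-loss); Area = Q_field*t/(d/1000).
Step 1 — canal discharge (Manning's equation):
  Q = (1/0.0334) * 9.34 * 0.940^(2/3) * 0.00053^(1/2) = 6.1777 m^3/s
Step 2 — delivered flow: Q_field = 6.1777*(1 - 25/100) = 4.6332 m^3/s
Step 3 — volume delivered: V = 4.6332 * 11*3600 = 183480 m^3
Step 4 — area served: A = V / (depth/1000) = 183480 / 0.046 = 3990000 m^2
Therefore the field area that can be irrigated = 3990000 m^2.


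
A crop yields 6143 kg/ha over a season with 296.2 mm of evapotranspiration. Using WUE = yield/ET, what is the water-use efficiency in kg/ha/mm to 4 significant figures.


WUE = 6143 / 296.2 = 20.74 kg/ha/mm
Therefore the water-use efficiency = 20.74 kg/ha/mm.


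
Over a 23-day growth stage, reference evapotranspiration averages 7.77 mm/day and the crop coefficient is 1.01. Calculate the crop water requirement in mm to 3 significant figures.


Approach: apply the crop water requirement relation, CWR = ET0 * Kc * days.
CWR = 7.77 * 1.01 * 23 = 180 mm
Therefore the crop water requirement = 180 mm.


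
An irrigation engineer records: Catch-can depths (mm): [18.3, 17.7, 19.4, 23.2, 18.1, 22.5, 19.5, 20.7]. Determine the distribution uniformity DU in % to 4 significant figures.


Approach: apply the low-quarter distribution uniformity, DU = (mean of lowest quarter of readings / overall mean)*100.
sorted lowest 2 of 8: [17.7, 18.1] -> mean = 17.9000 mm
overall mean = 19.9250 mm
DU = (17.9000/19.9250)*100 = 89.84 %
Therefore the distribution uniformity DU = 89.84 %.


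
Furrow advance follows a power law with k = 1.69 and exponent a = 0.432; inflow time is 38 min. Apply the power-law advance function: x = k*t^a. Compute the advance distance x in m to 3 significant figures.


x = 1.69 * 38^0.432 = 8.13 m
Therefore the advance distance x = 8.13 m.


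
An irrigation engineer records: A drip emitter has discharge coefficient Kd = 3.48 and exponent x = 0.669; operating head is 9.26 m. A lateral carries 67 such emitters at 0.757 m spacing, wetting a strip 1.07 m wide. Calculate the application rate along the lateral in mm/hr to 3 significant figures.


Approach: apply the emitter equation with a lateral mass balance, q = Kd*h^x; Q = n*q; rate = Q/(n*spacing*width).
Step 1 — single emitter flow (q = Kd*h^x):
  q = 3.48 * 9.26^0.669 = 15.426 L/hr
Step 2 — total lateral flow: Q = 67 * 15.426 = 1033.5 L/hr
Step 3 — wetted area: A = 67 * 0.757 * 1.07 = 54.269 m^2
Step 4 — application rate: Q/A = 1033.5/54.269 = 19.0 mm/hr
Therefore the application rate along the lateral = 19.0 mm/hr.


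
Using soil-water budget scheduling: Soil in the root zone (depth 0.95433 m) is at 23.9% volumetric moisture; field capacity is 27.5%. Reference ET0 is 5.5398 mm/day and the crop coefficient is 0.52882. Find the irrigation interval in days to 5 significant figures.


Approach: apply soil-water budget scheduling, SMD = (FC-theta)/100*depth*1000; ETc = ET0*Kc; interval = SMD/ETc.
Step 1 — soil moisture deficit:
  SMD = (27.5 - 23.9)/100 * 0.95433 * 1000 = 34.35588 mm
Step 2 — daily crop ET (ETc = ET0*Kc):
  ETc = 5.5398 * 0.52882 = 2.929557 mm/day
Step 3 — irrigation interval (SMD/ETc):
  interval = 34.35588 / 2.929557 = 11.727 days
Therefore the irrigation interval = 11.727 days.


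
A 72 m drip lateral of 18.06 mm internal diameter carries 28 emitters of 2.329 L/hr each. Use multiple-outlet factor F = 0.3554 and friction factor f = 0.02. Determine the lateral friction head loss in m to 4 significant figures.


Approach: apply Darcy-Weisbach with the multiple-outlet F-factor, Q = n*q/(3600*1000) m^3/s; v = Q/A; hf = F*f*(L/D)*(v^2/(2g)).
Q = 28*2.329/(3600*1000) = 1.81144e-05 m^3/s
A = pi*(18.06e-3/2)^2 = 2.56168e-04 m^2, so v = Q/A = 0.0707131 m/s
hf = 0.3554*0.02*(72/0.01806)*(0.0707131^2/(2*9.81)) = 0.007222 m
Therefore the lateral friction head loss = 0.007222 m.


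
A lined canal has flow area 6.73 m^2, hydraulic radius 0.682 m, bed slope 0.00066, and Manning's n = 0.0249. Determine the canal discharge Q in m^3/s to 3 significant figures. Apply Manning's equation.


Approach: apply Manning's equation, Q = (1/n)*A*R^(2/3)*S^(1/2).
Q = (1/0.0249) * 6.73 * 0.682^(2/3) * 0.00066^(1/2) = 5.38 m^3/s
Therefore the canal discharge Q = 5.38 m^3/s.


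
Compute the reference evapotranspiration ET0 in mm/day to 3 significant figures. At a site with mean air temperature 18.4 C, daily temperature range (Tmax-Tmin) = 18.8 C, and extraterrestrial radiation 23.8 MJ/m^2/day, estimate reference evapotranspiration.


Approach: apply the Hargreaves-Samani method, ET0 = 0.0023*(Tmean+17.8)*sqrt(Tmax-Tmin)*0.408*Ra.
ET0 = 0.0023*(18.4+17.8)*sqrt(18.8)*0.408*23.8 = 3.51 mm/day
Therefore the reference evapotranspiration ET0 = 3.51 mm/day.


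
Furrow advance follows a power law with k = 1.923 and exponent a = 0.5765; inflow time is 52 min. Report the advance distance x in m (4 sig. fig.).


Approach: apply the power-law advance function, x = k*t^a.
x = 1.923 * 52^0.5765 = 18.76 m
Therefore the advance distance x = 18.76 m.


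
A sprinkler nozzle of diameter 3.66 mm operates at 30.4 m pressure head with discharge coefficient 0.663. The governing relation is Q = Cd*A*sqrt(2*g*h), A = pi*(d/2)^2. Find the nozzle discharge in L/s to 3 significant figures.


A = pi*(3.66e-3/2)^2 = 1.0521e-05 m^2
Q = 0.663 * 1.0521e-05 * sqrt(2*9.81*30.4) * 1000 = 0.170 L/s
Therefore the nozzle discharge = 0.170 L/s.


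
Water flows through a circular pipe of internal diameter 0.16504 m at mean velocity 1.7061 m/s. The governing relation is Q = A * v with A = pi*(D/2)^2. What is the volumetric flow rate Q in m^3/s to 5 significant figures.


A = pi*(0.16504/2)^2 = 0.02139283 m^2
Q = 0.02139283 * 1.7061 = 0.036498 m^3/s
Therefore the volumetric flow rate Q = 0.036498 m^3/s.


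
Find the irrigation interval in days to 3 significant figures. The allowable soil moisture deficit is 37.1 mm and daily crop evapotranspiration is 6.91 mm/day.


Approach: apply the irrigation interval relation, interval = SMD / ETc.
interval = 37.1 / 6.91 = 5.37 days
Therefore the irrigation interval = 5.37 days.


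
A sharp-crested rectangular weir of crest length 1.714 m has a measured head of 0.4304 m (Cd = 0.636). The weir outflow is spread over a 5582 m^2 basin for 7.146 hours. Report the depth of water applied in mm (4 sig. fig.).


Approach: apply the rectangular weir equation with a volume-to-depth conversion, Q = (2/3)*Cd*L*sqrt(2g)*H^1.5; d = Q*t/A * 1000.
Step 1 — weir discharge:
  Q = (2/3)*0.636*1.714*sqrt(2*9.81)*0.4304^1.5 = 0.908939 m^3/s
Step 2 — volume: V = 0.908939 * 7.146*3600 = 23383.0 m^3
Step 3 — depth: d = V/A * 1000 = 23383.0/5582 * 1000 = 4189 mm
Therefore the depth of water applied = 4189 mm.


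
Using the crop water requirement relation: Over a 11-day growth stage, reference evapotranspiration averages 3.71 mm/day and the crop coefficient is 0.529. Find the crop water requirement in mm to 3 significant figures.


Approach: apply the crop water requirement relation, CWR = ET0 * Kc * days.
CWR = 3.71 * 0.529 * 11 = 21.6 mm
Therefore the crop water requirement = 21.6 mm.


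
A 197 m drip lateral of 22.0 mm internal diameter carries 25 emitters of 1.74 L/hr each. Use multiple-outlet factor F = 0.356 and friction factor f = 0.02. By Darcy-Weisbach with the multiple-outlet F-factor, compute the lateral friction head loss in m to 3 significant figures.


Approach: apply Darcy-Weisbach with the multiple-outlet F-factor, Q = n*q/(3600*1000) m^3/s; v = Q/A; hf = F*f*(L/D)*(v^2/(2g)).
Q = 25*1.74/(3600*1000) = 1.2083e-05 m^3/s
A = pi*(22.0e-3/2)^2 = 3.8013e-04 m^2, so v = Q/A = 0.031787 m/s
hf = 0.356*0.02*(197/0.0220)*(0.031787^2/(2*9.81)) = 0.00328 m
Therefore the lateral friction head loss = 0.00328 m.


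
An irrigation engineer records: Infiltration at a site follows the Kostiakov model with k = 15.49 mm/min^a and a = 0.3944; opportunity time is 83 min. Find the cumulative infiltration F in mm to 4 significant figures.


Approach: apply the Kostiakov infiltration equation, F = k*t^a.
F = 15.49 * 83^0.3944 = 88.50 mm
Therefore the cumulative infiltration F = 88.50 mm.


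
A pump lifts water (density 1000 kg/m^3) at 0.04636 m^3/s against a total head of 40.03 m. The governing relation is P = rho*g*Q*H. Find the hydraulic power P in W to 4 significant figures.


P = 1000 * 9.81 * 0.04636 * 40.03 = 18210 W
Therefore the hydraulic power P = 18210 W.


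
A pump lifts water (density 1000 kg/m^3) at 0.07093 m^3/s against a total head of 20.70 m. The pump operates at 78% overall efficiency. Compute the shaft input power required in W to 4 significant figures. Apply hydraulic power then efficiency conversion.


Approach: apply hydraulic power then efficiency conversion, P = rho*g*Q*H; P_in = P/eta.
Step 1 — hydraulic power (P = rho*g*Q*H):
  P = 1000 * 9.81 * 0.07093 * 20.70 = 14403.5 W
Step 2 — input power: P_in = P/eta = 14403.5 / 0.78 = 18470 W
Therefore the shaft input power required = 18470 W.


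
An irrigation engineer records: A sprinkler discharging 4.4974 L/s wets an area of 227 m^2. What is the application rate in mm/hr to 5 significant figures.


Approach: apply the application rate relation, rate = (Q/A)*3600.
rate = (4.4974 / 227) * 3600 = 71.324 mm/hr
Therefore the application rate = 71.324 mm/hr.


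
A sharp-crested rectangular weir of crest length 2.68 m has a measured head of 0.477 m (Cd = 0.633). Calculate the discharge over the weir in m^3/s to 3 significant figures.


Approach: apply the rectangular weir equation, Q = (2/3)*Cd*L*sqrt(2g)*H^1.5.
Q = (2/3)*0.633*2.68*sqrt(2*9.81)*0.477^1.5 = 1.65 m^3/s
Therefore the discharge over the weir = 1.65 m^3/s.


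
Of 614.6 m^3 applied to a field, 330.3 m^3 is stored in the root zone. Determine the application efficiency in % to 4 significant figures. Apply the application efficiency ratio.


Approach: apply the application efficiency ratio, Ea = (stored/applied)*100.
Ea = (330.3/614.6)*100 = 53.74 %
Therefore the application efficiency = 53.74 %.


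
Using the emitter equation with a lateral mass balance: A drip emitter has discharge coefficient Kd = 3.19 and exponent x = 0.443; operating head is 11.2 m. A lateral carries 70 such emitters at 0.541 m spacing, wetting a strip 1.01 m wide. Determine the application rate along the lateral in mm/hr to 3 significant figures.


Approach: apply the emitter equation with a lateral mass balance, q = Kd*h^x; Q = n*q; rate = Q/(n*spacing*width).
Step 1 — single emitter flow (q = Kd*h^x):
  q = 3.19 * 11.2^0.443 = 9.3024 L/hr
Step 2 — total lateral flow: Q = 70 * 9.3024 = 651.17 L/hr
Step 3 — wetted area: A = 70 * 0.541 * 1.01 = 38.249 m^2
Step 4 — application rate: Q/A = 651.17/38.249 = 17.0 mm/hr
Therefore the application rate along the lateral = 17.0 mm/hr.


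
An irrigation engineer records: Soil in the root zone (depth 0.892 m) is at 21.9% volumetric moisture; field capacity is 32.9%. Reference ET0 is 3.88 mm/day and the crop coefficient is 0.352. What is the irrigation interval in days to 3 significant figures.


Approach: apply soil-water budget scheduling, SMD = (FC-theta)/100*depth*1000; ETc = ET0*Kc; interval = SMD/ETc.
Step 1 — soil moisture deficit:
  SMD = (32.9 - 21.9)/100 * 0.892 * 1000 = 98.120 mm
Step 2 — daily crop ET (ETc = ET0*Kc):
  ETc = 3.88 * 0.352 = 1.3658 mm/day
Step 3 — irrigation interval (SMD/ETc):
  interval = 98.120 / 1.3658 = 71.8 days
Therefore the irrigation interval = 71.8 days.


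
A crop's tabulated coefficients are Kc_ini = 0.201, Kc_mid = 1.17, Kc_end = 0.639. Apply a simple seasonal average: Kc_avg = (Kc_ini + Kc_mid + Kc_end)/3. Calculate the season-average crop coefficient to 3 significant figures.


Kc_avg = (0.201 + 1.17 + 0.639)/3 = 0.670
Therefore the season-average crop coefficient = 0.670.


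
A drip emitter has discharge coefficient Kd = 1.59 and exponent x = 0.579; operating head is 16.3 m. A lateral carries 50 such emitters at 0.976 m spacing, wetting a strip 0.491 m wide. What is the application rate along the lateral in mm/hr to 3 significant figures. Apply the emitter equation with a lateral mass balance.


Approach: apply the emitter equation with a lateral mass balance, q = Kd*h^x; Q = n*q; rate = Q/(n*spacing*width).
Step 1 — single emitter flow (q = Kd*h^x):
  q = 1.59 * 16.3^0.579 = 8.0030 L/hr
Step 2 — total lateral flow: Q = 50 * 8.0030 = 400.15 L/hr
Step 3 — wetted area: A = 50 * 0.976 * 0.491 = 23.961 m^2
Step 4 — application rate: Q/A = 400.15/23.961 = 16.7 mm/hr
Therefore the application rate along the lateral = 16.7 mm/hr.


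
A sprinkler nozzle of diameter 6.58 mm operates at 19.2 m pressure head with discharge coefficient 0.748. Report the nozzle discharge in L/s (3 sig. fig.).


Approach: apply the orifice equation, Q = Cd*A*sqrt(2*g*h), A = pi*(d/2)^2.
A = pi*(6.58e-3/2)^2 = 3.4005e-05 m^2
Q = 0.748 * 3.4005e-05 * sqrt(2*9.81*19.2) * 1000 = 0.494 L/s
Therefore the nozzle discharge = 0.494 L/s.


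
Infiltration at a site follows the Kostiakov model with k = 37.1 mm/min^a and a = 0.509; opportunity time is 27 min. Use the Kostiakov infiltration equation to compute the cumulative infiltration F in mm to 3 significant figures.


Approach: apply the Kostiakov infiltration equation, F = k*t^a.
F = 37.1 * 27^0.509 = 199 mm
Therefore the cumulative infiltration F = 199 mm.


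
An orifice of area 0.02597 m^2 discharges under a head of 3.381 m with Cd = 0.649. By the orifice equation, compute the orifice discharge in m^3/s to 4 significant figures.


Approach: apply the orifice equation, Q = Cd*A*sqrt(2*g*h).
Q = 0.649 * 0.02597 * sqrt(2*9.81*3.381) = 0.1373 m^3/s
Therefore the orifice discharge = 0.1373 m^3/s.


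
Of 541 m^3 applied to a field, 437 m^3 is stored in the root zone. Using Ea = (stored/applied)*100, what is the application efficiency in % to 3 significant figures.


Ea = (437/541)*100 = 80.8 %
Therefore the application efficiency = 80.8 %.


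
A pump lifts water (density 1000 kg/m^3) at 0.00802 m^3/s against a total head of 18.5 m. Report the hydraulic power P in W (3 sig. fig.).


Approach: apply the hydraulic power relation, P = rho*g*Q*H.
P = 1000 * 9.81 * 0.00802 * 18.5 = 1460 W
Therefore the hydraulic power P = 1460 W.


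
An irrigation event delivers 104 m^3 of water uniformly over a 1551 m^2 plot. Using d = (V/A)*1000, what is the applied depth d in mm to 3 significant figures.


d = (104 / 1551) * 1000 = 67.1 mm
Therefore the applied depth d = 67.1 mm.


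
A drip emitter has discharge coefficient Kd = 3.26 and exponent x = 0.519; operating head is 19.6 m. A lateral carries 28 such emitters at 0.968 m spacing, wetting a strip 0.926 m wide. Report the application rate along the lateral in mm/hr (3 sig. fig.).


Approach: apply the emitter equation with a lateral mass balance, q = Kd*h^x; Q = n*q; rate = Q/(n*spacing*width).
Step 1 — single emitter flow (q = Kd*h^x):
  q = 3.26 * 19.6^0.519 = 15.272 L/hr
Step 2 — total lateral flow: Q = 28 * 15.272 = 427.62 L/hr
Step 3 — wetted area: A = 28 * 0.968 * 0.926 = 25.098 m^2
Step 4 — application rate: Q/A = 427.62/25.098 = 17.0 mm/hr
Therefore the application rate along the lateral = 17.0 mm/hr.


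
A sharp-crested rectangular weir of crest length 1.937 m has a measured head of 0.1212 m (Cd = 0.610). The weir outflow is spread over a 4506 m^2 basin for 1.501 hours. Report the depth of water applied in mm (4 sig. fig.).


Approach: apply the rectangular weir equation with a volume-to-depth conversion, Q = (2/3)*Cd*L*sqrt(2g)*H^1.5; d = Q*t/A * 1000.
Step 1 — weir discharge:
  Q = (2/3)*0.610*1.937*sqrt(2*9.81)*0.1212^1.5 = 0.147222 m^3/s
Step 2 — volume: V = 0.147222 * 1.501*3600 = 795.527 m^3
Step 3 — depth: d = V/A * 1000 = 795.527/4506 * 1000 = 176.5 mm
Therefore the depth of water applied = 176.5 mm.


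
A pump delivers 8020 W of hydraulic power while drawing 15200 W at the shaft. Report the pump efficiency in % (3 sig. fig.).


Approach: apply the efficiency ratio, eta = (P_out/P_in)*100.
eta = (8020 / 15200) * 100 = 52.8 %
Therefore the pump efficiency = 52.8 %.


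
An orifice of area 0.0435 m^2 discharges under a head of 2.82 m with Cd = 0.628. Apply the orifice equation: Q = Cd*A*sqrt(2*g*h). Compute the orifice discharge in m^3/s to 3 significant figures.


Q = 0.628 * 0.0435 * sqrt(2*9.81*2.82) = 0.203 m^3/s
Therefore the orifice discharge = 0.203 m^3/s.


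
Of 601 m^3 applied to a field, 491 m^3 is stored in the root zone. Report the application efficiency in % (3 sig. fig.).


Approach: apply the application efficiency ratio, Ea = (stored/applied)*100.
Ea = (491/601)*100 = 81.7 %
Therefore the application efficiency = 81.7 %.


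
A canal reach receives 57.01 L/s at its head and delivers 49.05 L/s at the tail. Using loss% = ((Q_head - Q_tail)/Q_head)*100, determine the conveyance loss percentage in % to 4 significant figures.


loss = ((57.01 - 49.05)/57.01)*100 = 13.96 %
Therefore the conveyance loss percentage = 13.96 %.


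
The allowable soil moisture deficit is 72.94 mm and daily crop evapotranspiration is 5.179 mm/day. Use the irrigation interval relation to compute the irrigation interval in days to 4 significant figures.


Approach: apply the irrigation interval relation, interval = SMD / ETc.
interval = 72.94 / 5.179 = 14.08 days
Therefore the irrigation interval = 14.08 days.


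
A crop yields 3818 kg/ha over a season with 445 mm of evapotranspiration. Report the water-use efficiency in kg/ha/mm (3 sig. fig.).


Approach: apply the water-use efficiency ratio, WUE = yield/ET.
WUE = 3818 / 445 = 8.58 kg/ha/mm
Therefore the water-use efficiency = 8.58 kg/ha/mm.


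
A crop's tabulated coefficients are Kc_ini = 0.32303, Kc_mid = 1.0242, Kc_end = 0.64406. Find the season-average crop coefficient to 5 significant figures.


Approach: apply a simple seasonal average, Kc_avg = (Kc_ini + Kc_mid + Kc_end)/3.
Kc_avg = (0.32303 + 1.0242 + 0.64406)/3 = 0.66376
Therefore the season-average crop coefficient = 0.66376.


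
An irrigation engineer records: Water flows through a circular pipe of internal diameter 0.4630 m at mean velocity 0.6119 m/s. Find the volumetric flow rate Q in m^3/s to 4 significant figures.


Approach: apply the continuity equation for pipe flow, Q = A * v with A = pi*(D/2)^2.
A = pi*(0.4630/2)^2 = 0.168365 m^2
Q = 0.168365 * 0.6119 = 0.1030 m^3/s
Therefore the volumetric flow rate Q = 0.1030 m^3/s.


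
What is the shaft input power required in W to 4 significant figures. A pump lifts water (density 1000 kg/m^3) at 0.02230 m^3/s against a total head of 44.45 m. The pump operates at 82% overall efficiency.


Approach: apply hydraulic power then efficiency conversion, P = rho*g*Q*H; P_in = P/eta.
Step 1 — hydraulic power (P = rho*g*Q*H):
  P = 1000 * 9.81 * 0.02230 * 44.45 = 9724.02 W
Step 2 — input power: P_in = P/eta = 9724.02 / 0.82 = 11860 W
Therefore the shaft input power required = 11860 W.


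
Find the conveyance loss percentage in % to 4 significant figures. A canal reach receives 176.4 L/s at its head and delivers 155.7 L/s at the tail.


Approach: apply the conveyance loss ratio, loss% = ((Q_head - Q_tail)/Q_head)*100.
loss = ((176.4 - 155.7)/176.4)*100 = 11.73 %
Therefore the conveyance loss percentage = 11.73 %.


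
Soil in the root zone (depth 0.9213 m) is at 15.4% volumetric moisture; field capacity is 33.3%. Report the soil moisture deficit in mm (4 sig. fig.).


Approach: apply the soil moisture deficit relation, SMD = (FC - theta)/100 * depth * 1000.
SMD = (33.3 - 15.4)/100 * 0.9213 * 1000 = 164.9 mm
Therefore the soil moisture deficit = 164.9 mm.


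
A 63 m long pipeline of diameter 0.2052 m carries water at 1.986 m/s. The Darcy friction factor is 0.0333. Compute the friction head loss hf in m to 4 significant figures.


Approach: apply the Darcy-Weisbach equation, hf = f*(L/D)*(v^2/(2g)).
hf = 0.0333 * (63/0.2052) * (1.986^2 / (2*9.81))
hf = 2.055 m
Therefore the friction head loss hf = 2.055 m.


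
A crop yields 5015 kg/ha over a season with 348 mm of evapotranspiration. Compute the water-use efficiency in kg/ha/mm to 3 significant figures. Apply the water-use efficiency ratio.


Approach: apply the water-use efficiency ratio, WUE = yield/ET.
WUE = 5015 / 348 = 14.4 kg/ha/mm
Therefore the water-use efficiency = 14.4 kg/ha/mm.


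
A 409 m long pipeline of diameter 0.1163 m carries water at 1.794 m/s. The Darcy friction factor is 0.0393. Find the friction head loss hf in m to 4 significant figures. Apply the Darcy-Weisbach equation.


Approach: apply the Darcy-Weisbach equation, hf = f*(L/D)*(v^2/(2g)).
hf = 0.0393 * (409/0.1163) * (1.794^2 / (2*9.81))
hf = 22.67 m
Therefore the friction head loss hf = 22.67 m.


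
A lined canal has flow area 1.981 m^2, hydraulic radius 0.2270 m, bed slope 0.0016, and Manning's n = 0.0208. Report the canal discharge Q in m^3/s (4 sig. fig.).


Approach: apply Manning's equation, Q = (1/n)*A*R^(2/3)*S^(1/2).
Q = (1/0.0208) * 1.981 * 0.2270^(2/3) * 0.0016^(1/2) = 1.418 m^3/s
Therefore the canal discharge Q = 1.418 m^3/s.


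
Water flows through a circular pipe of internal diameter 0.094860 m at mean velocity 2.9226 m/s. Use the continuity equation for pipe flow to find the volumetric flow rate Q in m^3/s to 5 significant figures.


Approach: apply the continuity equation for pipe flow, Q = A * v with A = pi*(D/2)^2.
A = pi*(0.094860/2)^2 = 0.007067342 m^2
Q = 0.007067342 * 2.9226 = 0.020655 m^3/s
Therefore the volumetric flow rate Q = 0.020655 m^3/s.


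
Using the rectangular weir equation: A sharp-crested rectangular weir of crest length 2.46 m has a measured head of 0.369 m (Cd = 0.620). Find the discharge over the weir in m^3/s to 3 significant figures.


Approach: apply the rectangular weir equation, Q = (2/3)*Cd*L*sqrt(2g)*H^1.5.
Q = (2/3)*0.620*2.46*sqrt(2*9.81)*0.369^1.5 = 1.01 m^3/s
Therefore the discharge over the weir = 1.01 m^3/s.


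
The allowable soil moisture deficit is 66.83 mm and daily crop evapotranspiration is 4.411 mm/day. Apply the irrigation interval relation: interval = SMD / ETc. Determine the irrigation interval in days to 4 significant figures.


interval = 66.83 / 4.411 = 15.15 days
Therefore the irrigation interval = 15.15 days.


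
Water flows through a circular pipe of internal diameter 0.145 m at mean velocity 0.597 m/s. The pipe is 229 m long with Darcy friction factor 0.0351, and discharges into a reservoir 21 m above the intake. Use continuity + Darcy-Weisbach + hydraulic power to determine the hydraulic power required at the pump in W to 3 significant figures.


Approach: apply continuity + Darcy-Weisbach + hydraulic power, Q = A*v; hf = f*(L/D)*(v^2/(2g)); H = static + hf; P = rho*g*Q*H.
Step 1 — flow rate (continuity, Q = A*v):
  A = pi*(0.145/2)^2 = 0.016513 m^2
  Q = 0.016513 * 0.597 = 0.0098583 m^3/s
Step 2 — friction head loss (Darcy-Weisbach):
  hf = 0.0351 * (229/0.145) * (0.597^2 / (2*9.81))
  hf = 1.0070 m
Step 3 — total head: H = 21 + 1.0070 = 22.007 m
Step 4 — hydraulic power (P = rho*g*Q*H):
  P = 1000 * 9.81 * 0.0098583 * 22.007 = 2130 W
Therefore the hydraulic power required at the pump = 2130 W.


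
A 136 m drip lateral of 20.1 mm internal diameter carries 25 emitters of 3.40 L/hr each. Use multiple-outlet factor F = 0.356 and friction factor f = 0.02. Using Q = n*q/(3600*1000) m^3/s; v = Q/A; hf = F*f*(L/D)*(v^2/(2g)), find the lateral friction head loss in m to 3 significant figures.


Q = 25*3.40/(3600*1000) = 2.3611e-05 m^3/s
A = pi*(20.1e-3/2)^2 = 3.1731e-04 m^2, so v = Q/A = 0.074411 m/s
hf = 0.356*0.02*(136/0.0201)*(0.074411^2/(2*9.81)) = 0.0136 m
Therefore the lateral friction head loss = 0.0136 m.


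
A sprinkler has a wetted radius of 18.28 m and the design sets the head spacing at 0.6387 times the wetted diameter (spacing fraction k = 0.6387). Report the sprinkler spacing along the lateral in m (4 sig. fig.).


Approach: apply the sprinkler spacing rule (spacing as a fraction of wetted diameter), S = k*(2*R).
S = 0.6387 * (2 * 18.28) = 23.35 m
Therefore the sprinkler spacing along the lateral = 23.35 m.


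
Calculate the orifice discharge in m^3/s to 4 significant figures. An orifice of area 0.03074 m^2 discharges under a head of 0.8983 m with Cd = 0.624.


Approach: apply the orifice equation, Q = Cd*A*sqrt(2*g*h).
Q = 0.624 * 0.03074 * sqrt(2*9.81*0.8983) = 0.08053 m^3/s
Therefore the orifice discharge = 0.08053 m^3/s.
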